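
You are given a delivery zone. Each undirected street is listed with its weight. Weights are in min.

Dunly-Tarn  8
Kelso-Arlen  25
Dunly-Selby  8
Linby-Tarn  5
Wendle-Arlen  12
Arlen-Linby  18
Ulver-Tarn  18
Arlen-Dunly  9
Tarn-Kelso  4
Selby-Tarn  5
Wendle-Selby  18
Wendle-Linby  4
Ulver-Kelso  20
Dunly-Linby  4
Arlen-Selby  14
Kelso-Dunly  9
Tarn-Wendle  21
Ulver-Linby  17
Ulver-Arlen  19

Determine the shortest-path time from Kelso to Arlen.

18 min

Enumerating some paths:
Kelso - Tarn - Dunly - Arlen: 4+8+9 = 21
Kelso - Dunly - Arlen: 9+9 = 18
Cheapest is Kelso - Dunly - Arlen at 18 min.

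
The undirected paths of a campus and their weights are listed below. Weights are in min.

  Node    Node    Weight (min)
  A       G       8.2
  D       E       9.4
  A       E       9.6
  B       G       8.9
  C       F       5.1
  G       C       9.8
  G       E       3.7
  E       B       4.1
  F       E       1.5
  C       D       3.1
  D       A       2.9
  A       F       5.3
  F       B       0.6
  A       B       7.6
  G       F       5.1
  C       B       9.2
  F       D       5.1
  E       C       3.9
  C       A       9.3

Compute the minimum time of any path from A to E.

6.8 min

Candidate routes:
A–E: 9.6 = 9.6
A–D–F–E: 2.9+5.1+1.5 = 9.5
A–F–E: 5.3+1.5 = 6.8
Cheapest is A–F–E at 6.8 min.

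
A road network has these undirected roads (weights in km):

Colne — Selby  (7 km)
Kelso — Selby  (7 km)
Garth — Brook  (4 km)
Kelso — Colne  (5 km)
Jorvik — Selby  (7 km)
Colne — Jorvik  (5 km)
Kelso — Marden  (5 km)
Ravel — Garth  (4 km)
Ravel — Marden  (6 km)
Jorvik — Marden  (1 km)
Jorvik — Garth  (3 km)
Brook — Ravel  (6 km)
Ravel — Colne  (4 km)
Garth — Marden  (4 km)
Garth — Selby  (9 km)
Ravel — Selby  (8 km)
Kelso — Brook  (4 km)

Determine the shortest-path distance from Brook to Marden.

8 km

Settle nodes by increasing distance from Brook:
Brook: 0
Kelso: 4  (via Brook)
Garth: 4  (via Brook)
Ravel: 6  (via Brook)
Jorvik: 7  (via Garth)
Marden: 8  (via Garth)
Shortest route: Brook → Garth → Marden = 8 km.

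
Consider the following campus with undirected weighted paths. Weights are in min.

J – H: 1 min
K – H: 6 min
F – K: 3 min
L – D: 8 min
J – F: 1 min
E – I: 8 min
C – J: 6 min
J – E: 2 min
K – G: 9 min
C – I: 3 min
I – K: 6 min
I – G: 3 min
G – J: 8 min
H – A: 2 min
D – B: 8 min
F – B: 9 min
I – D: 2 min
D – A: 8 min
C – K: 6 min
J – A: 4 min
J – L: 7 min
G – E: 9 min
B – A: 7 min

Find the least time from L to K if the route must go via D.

16 min

Best L to D: L → D costing 8
Shortest D→K: D → I → K = 8
Total via D: 8 + 8 = 16 min.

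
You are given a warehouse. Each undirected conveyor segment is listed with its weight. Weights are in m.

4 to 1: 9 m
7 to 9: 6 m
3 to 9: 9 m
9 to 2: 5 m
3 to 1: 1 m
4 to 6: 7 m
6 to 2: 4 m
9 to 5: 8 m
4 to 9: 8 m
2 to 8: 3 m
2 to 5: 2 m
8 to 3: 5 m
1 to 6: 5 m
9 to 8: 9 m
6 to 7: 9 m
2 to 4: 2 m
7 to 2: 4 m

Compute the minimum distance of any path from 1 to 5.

11 m

Shortest distances from 1:
1: 0
3: 1  (via 1)
6: 5  (via 1)
8: 6  (via 3)
2: 9  (via 6)
4: 9  (via 1)
9: 10  (via 3)
5: 11  (via 2)
Shortest route: 1–6–2–5 = 11 m.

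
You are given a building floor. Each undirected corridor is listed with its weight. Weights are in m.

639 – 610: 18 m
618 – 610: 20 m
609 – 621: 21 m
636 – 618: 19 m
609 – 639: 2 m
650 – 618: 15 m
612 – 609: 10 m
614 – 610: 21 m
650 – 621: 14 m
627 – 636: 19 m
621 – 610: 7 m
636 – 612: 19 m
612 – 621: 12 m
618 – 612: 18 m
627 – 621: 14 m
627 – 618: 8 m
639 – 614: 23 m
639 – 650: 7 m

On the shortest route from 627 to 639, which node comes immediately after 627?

Enumerating some paths:
627 - 621 - 650 - 639: 14+14+7 = 35
627 - 618 - 650 - 639: 8+15+7 = 30
627 - 621 - 609 - 639: 14+21+2 = 37
Cheapest is 627 - 618 - 650 - 639 at 30 m.
So from 627 the first move is to 618.

618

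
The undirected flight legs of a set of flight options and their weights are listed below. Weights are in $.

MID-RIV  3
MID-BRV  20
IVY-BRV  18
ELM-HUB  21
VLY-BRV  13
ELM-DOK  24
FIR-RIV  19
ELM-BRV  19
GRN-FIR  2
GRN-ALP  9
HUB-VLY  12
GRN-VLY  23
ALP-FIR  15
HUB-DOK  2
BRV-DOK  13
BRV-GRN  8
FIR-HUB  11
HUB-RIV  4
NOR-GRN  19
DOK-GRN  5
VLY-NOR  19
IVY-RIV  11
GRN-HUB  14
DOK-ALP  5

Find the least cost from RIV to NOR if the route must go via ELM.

Best RIV to ELM: RIV → HUB → ELM costing 25
Best ELM to NOR: ELM → BRV → GRN → NOR costing 46
Total via ELM: 25 + 46 = $71.

$71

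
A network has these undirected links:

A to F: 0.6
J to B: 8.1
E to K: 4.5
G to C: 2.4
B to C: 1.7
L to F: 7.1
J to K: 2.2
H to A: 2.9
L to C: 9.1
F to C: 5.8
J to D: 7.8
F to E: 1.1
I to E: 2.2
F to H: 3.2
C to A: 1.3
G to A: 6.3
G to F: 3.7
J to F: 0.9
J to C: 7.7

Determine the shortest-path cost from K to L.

10.2

Settle nodes by increasing distance from K:
K: 0
J: 2.2  (via K)
F: 3.1  (via J)
A: 3.7  (via F)
E: 4.2  (via F)
C: 5  (via A)
H: 6.3  (via F)
I: 6.4  (via E)
B: 6.7  (via C)
G: 6.8  (via F)
D: 10  (via J)
L: 10.2  (via F)
Shortest route: K–J–F–L = 10.2.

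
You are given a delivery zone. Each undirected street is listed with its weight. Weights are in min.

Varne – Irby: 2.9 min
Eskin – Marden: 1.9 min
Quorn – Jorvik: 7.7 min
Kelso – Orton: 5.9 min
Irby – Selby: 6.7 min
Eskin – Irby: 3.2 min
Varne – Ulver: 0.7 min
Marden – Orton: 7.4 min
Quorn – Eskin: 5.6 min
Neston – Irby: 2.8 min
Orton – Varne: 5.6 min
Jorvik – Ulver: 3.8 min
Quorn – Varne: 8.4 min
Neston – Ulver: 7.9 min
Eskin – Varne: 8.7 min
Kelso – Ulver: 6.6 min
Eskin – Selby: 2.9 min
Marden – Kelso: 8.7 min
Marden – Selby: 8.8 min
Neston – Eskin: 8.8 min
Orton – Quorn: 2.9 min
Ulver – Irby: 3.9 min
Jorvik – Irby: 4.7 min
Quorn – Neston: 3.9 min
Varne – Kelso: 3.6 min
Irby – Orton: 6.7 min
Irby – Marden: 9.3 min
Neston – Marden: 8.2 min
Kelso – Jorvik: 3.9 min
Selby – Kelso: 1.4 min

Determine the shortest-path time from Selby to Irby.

6.1 min

Shortest distances from Selby:
Selby: 0
Kelso: 1.4  (via Selby)
Eskin: 2.9  (via Selby)
Marden: 4.8  (via Eskin)
Varne: 5  (via Kelso)
Jorvik: 5.3  (via Kelso)
Ulver: 5.7  (via Varne)
Irby: 6.1  (via Eskin)
Shortest route: Selby–Eskin–Irby = 6.1 min.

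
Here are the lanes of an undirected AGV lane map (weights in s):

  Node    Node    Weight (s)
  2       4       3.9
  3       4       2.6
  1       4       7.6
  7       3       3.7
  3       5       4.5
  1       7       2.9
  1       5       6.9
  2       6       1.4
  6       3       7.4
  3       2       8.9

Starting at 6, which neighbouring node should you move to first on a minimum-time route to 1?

Candidate routes:
6 - 2 - 4 - 1: 1.4+3.9+7.6 = 12.9
6 - 3 - 7 - 1: 7.4+3.7+2.9 = 14
The minimum is 12.9 s via 6 - 2 - 4 - 1.
So from 6 the first move is to 2.

2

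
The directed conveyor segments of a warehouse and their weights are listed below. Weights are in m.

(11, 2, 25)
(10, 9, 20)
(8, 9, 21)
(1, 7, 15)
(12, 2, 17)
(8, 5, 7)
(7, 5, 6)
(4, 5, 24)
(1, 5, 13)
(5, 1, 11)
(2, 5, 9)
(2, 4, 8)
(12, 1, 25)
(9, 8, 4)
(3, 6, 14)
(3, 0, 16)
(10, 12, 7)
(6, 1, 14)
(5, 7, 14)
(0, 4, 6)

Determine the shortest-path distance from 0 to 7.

Enumerating some paths:
0 → 4 → 5 → 1 → 7: 6+24+11+15 = 56
0 → 4 → 5 → 7: 6+24+14 = 44
Cheapest is 0 → 4 → 5 → 7 at 44 m.

44 m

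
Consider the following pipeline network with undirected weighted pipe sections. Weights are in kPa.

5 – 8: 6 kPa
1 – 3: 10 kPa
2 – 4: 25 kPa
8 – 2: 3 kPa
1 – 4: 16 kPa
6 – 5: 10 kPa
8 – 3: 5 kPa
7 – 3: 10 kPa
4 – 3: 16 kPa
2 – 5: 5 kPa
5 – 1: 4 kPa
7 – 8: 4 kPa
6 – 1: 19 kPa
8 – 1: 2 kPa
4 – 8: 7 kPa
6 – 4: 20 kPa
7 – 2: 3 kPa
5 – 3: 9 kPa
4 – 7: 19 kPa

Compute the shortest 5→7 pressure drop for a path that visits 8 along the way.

Shortest 5→8: 5–8 = 6
Best 8 to 7: 8–7 costing 4
Total via 8: 6 + 4 = 10 kPa.

10 kPa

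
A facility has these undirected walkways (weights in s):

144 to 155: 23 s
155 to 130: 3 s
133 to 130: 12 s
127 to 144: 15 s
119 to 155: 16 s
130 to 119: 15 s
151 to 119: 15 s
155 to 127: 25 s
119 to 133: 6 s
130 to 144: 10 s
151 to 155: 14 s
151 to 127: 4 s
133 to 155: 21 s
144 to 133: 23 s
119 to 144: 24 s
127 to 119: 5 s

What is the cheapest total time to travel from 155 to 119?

16 s

Running Dijkstra from 155:
155: 0
130: 3  (via 155)
144: 13  (via 130)
151: 14  (via 155)
133: 15  (via 130)
119: 16  (via 155)
Shortest route: 155 → 119 = 16 s.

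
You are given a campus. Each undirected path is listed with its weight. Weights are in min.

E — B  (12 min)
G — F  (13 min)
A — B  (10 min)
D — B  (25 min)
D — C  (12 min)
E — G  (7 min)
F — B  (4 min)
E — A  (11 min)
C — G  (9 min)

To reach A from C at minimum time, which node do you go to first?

Enumerating some paths:
C → G → F → B → A: 9+13+4+10 = 36
C → G → E → A: 9+7+11 = 27
C → G → E → B → A: 9+7+12+10 = 38
Cheapest is C → G → E → A at 27 min.
So from C the first move is to G.

G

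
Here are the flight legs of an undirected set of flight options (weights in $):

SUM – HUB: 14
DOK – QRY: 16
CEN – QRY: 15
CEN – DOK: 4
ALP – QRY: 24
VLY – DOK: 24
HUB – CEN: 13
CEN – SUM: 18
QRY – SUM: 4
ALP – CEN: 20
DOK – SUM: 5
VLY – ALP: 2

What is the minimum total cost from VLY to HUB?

$35

Candidate routes:
VLY → DOK → CEN → HUB: 24+4+13 = 41
VLY → DOK → SUM → HUB: 24+5+14 = 43
VLY → ALP → CEN → HUB: 2+20+13 = 35
The minimum is $35 via VLY → ALP → CEN → HUB.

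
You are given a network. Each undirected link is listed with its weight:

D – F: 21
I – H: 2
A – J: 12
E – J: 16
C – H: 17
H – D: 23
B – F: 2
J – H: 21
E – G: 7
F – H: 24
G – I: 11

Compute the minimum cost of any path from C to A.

50

Enumerating some paths:
C–H–J–A: 17+21+12 = 50
C–H–I–G–E–J–A: 17+2+11+7+16+12 = 65
Cheapest is C–H–J–A at 50.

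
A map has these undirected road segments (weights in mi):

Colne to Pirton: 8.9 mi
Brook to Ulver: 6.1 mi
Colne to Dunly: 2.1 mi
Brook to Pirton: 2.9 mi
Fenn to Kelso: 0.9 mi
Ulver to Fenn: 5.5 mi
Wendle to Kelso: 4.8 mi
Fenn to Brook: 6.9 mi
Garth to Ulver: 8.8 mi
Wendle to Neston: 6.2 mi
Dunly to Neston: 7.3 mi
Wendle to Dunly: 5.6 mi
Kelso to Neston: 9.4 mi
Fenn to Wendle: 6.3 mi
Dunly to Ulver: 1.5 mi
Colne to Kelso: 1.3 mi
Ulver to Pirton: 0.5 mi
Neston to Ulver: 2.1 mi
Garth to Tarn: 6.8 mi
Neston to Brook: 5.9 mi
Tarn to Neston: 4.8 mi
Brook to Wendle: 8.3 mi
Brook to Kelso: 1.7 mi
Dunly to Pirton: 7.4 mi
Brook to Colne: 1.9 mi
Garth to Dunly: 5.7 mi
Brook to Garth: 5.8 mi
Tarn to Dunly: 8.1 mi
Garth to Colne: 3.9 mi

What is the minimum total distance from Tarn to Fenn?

Enumerating some paths:
Tarn–Neston–Ulver–Fenn: 4.8+2.1+5.5 = 12.4
Tarn–Neston–Ulver–Dunly–Colne–Kelso–Fenn: 4.8+2.1+1.5+2.1+1.3+0.9 = 12.7
Cheapest is Tarn–Neston–Ulver–Fenn at 12.4 mi.

12.4 mi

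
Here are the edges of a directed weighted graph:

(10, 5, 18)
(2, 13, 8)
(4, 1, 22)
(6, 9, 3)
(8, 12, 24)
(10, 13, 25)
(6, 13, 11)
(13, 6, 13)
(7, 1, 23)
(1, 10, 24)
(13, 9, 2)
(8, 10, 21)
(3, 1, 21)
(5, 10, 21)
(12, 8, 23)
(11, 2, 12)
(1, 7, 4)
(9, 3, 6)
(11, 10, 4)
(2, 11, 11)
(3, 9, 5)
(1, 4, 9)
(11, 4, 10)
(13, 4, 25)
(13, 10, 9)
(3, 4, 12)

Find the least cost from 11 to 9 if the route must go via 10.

Best 11 to 10: 11–10 costing 4
Best 10 to 9: 10–13–9 costing 27
Total via 10: 4 + 27 = 31.

31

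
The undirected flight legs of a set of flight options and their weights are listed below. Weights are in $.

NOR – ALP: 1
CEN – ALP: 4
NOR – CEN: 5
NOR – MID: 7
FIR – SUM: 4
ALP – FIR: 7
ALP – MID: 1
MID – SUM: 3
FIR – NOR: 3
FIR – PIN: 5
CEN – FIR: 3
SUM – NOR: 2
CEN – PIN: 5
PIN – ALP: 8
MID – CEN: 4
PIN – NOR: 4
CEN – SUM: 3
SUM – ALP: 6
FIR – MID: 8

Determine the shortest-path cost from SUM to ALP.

Enumerating some paths:
SUM → ALP: 6 = 6
SUM → NOR → ALP: 2+1 = 3
SUM → MID → ALP: 3+1 = 4
SUM → CEN → ALP: 3+4 = 7
The minimum is $3 via SUM → NOR → ALP.

$3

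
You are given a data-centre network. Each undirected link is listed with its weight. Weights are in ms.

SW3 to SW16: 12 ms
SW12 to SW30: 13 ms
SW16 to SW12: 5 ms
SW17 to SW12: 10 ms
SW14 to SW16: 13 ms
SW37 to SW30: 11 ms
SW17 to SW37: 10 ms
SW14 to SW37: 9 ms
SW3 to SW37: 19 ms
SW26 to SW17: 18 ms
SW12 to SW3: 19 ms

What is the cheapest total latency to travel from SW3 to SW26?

Enumerating some paths:
SW3 - SW12 - SW17 - SW26: 19+10+18 = 47
SW3 - SW37 - SW17 - SW26: 19+10+18 = 47
SW3 - SW16 - SW12 - SW17 - SW26: 12+5+10+18 = 45
The minimum is 45 ms via SW3 - SW16 - SW12 - SW17 - SW26.

45 ms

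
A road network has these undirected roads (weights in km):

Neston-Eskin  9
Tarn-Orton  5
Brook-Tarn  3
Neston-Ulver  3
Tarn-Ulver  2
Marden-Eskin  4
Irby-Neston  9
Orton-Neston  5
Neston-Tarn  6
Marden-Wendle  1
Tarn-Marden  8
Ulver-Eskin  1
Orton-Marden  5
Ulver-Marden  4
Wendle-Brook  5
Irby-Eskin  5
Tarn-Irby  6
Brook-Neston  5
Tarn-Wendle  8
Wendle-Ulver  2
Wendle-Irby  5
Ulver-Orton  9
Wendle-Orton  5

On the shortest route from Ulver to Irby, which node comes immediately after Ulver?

Compare a few routes:
Ulver–Eskin–Irby: 1+5 = 6
Ulver–Wendle–Irby: 2+5 = 7
The minimum is 6 km via Ulver–Eskin–Irby.
So from Ulver the first move is to Eskin.

Eskin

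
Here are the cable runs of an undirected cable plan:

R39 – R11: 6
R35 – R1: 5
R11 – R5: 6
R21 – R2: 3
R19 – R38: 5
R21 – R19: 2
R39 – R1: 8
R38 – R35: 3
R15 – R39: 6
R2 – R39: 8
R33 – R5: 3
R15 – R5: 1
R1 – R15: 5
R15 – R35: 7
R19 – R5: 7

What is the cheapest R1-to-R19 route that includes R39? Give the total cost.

21

Best R1 to R39: R1–R39 costing 8
Best R39 to R19: R39–R2–R21–R19 costing 13
Total via R39: 8 + 13 = 21.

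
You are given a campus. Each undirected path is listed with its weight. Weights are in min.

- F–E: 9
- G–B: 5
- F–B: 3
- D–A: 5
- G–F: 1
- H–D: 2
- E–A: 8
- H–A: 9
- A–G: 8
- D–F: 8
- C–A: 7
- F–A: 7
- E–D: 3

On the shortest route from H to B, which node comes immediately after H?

D

Enumerating some paths:
H - D - E - F - B: 2+3+9+3 = 17
H - D - F - G - B: 2+8+1+5 = 16
H - D - F - B: 2+8+3 = 13
Cheapest is H - D - F - B at 13 min.
So from H the first move is to D.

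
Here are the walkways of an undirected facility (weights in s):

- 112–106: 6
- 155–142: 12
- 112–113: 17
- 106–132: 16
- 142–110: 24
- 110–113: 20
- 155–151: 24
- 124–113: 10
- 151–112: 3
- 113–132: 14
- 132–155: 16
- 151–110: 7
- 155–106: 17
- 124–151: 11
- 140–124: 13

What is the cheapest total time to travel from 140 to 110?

Enumerating some paths:
140 - 124 - 113 - 110: 13+10+20 = 43
140 - 124 - 113 - 112 - 151 - 110: 13+10+17+3+7 = 50
140 - 124 - 151 - 110: 13+11+7 = 31
140 - 124 - 151 - 112 - 113 - 110: 13+11+3+17+20 = 64
Cheapest is 140 - 124 - 151 - 110 at 31 s.

31 s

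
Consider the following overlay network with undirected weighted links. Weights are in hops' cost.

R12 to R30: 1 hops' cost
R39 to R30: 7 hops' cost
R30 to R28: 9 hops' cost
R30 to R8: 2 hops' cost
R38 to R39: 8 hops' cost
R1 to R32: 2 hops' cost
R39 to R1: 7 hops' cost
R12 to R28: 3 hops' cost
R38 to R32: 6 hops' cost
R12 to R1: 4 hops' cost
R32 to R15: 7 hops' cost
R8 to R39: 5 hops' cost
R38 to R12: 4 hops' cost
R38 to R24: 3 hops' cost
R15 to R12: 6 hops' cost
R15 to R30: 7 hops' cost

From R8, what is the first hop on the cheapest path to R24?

R30

Compare a few routes:
R8–R39–R38–R24: 5+8+3 = 16
R8–R30–R12–R38–R24: 2+1+4+3 = 10
The minimum is 10 hops' cost via R8–R30–R12–R38–R24.
So from R8 the first move is to R30.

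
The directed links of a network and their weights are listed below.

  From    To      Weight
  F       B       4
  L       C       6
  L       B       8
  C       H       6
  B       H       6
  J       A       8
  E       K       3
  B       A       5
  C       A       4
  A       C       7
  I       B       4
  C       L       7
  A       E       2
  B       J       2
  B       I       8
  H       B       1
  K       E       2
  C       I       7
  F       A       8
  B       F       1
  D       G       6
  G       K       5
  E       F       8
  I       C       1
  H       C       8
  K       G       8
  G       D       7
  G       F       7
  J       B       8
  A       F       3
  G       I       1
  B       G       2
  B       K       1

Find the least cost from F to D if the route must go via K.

Shortest F→K: F → B → K = 5
Shortest K→D: K → G → D = 15
Total via K: 5 + 15 = 20.

20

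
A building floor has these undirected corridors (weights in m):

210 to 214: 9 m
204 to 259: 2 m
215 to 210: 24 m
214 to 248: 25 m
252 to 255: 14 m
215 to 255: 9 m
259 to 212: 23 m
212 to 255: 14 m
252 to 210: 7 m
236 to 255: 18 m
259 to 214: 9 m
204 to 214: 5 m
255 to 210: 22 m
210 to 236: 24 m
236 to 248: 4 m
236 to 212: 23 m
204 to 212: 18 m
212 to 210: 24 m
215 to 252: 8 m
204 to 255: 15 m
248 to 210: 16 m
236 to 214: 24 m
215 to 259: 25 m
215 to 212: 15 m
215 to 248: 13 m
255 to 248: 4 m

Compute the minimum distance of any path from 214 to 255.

Enumerating some paths:
214 → 204 → 255: 5+15 = 20
214 → 259 → 204 → 255: 9+2+15 = 26
The minimum is 20 m via 214 → 204 → 255.

20 m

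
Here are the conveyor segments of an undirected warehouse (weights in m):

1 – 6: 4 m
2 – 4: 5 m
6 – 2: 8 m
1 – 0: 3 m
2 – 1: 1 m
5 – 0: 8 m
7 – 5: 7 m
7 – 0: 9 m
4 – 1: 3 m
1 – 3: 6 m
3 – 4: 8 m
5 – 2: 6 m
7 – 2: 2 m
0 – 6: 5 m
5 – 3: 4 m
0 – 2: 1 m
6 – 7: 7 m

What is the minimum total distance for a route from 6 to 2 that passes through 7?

9 m

Best 6 to 7: 6 → 7 costing 7
Shortest 7→2: 7 → 2 = 2
Total via 7: 7 + 2 = 9 m.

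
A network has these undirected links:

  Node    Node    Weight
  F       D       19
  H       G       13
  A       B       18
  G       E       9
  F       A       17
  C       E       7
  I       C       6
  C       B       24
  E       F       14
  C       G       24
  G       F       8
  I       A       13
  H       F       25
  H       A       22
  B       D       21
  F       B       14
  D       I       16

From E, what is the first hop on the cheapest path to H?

G

Candidate routes:
E → G → F → H: 9+8+25 = 42
E → G → H: 9+13 = 22
E → F → G → H: 14+8+13 = 35
E → F → H: 14+25 = 39
The minimum is 22 via E → G → H.
So from E the first move is to G.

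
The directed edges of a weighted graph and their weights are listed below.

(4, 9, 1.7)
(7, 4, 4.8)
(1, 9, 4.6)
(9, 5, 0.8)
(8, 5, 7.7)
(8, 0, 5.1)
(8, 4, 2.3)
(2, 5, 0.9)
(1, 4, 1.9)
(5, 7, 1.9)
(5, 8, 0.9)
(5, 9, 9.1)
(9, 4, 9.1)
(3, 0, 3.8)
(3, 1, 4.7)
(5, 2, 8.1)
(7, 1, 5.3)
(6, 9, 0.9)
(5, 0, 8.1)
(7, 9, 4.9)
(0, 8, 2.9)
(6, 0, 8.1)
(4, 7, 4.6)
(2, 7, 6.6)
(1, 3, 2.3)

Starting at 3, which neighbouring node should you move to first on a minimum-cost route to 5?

1

Candidate routes:
3–1–4–9–5: 4.7+1.9+1.7+0.8 = 9.1
3–1–9–5: 4.7+4.6+0.8 = 10.1
3–0–8–4–9–5: 3.8+2.9+2.3+1.7+0.8 = 11.5
The minimum is 9.1 via 3–1–4–9–5.
So from 3 the first move is to 1.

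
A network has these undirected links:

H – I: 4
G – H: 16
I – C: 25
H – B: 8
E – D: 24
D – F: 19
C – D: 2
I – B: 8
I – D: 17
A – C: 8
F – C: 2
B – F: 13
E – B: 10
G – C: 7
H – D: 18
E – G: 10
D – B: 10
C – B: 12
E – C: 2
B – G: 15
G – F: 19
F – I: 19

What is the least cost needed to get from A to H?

28

Settle nodes by increasing distance from A:
A: 0
C: 8  (via A)
D: 10  (via C)
E: 10  (via C)
F: 10  (via C)
G: 15  (via C)
B: 20  (via C)
I: 27  (via D)
H: 28  (via D)
Shortest route: A → C → D → H = 28.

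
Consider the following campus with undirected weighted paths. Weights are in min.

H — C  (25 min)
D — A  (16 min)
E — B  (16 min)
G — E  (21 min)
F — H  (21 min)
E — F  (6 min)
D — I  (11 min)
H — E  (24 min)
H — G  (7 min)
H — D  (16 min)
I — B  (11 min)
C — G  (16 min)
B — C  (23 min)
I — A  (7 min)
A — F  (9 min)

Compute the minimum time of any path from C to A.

41 min

Candidate routes:
C - B - I - A: 23+11+7 = 41
C - G - H - F - A: 16+7+21+9 = 53
C - B - E - F - A: 23+16+6+9 = 54
C - G - E - F - A: 16+21+6+9 = 52
Cheapest is C - B - I - A at 41 min.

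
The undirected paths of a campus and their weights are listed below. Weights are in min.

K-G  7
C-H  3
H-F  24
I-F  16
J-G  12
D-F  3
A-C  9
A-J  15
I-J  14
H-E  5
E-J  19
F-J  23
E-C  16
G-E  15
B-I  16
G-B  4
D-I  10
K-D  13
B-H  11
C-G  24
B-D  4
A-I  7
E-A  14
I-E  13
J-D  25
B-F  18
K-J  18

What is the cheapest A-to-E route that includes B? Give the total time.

Shortest A→B: A → I → D → B = 21
Shortest B→E: B → H → E = 16
Total via B: 21 + 16 = 37 min.

37 min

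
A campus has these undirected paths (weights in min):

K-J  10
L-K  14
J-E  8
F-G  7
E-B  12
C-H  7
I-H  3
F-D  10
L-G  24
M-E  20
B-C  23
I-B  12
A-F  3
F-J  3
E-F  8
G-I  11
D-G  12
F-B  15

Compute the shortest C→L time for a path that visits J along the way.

Shortest C→J: C → H → I → G → F → J = 31
Best J to L: J → K → L costing 24
Total via J: 31 + 24 = 55 min.

55 min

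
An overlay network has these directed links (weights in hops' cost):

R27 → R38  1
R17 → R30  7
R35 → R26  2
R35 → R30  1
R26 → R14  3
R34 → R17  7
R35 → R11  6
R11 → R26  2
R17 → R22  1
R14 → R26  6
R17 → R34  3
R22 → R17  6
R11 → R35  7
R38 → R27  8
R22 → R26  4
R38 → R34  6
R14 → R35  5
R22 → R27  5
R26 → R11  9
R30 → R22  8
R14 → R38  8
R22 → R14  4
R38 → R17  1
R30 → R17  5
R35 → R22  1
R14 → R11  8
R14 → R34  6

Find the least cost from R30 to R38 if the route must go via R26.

21 hops' cost

Best R30 to R26: R30 → R17 → R22 → R26 costing 10
Shortest R26→R38: R26 → R14 → R38 = 11
Total via R26: 10 + 11 = 21 hops' cost.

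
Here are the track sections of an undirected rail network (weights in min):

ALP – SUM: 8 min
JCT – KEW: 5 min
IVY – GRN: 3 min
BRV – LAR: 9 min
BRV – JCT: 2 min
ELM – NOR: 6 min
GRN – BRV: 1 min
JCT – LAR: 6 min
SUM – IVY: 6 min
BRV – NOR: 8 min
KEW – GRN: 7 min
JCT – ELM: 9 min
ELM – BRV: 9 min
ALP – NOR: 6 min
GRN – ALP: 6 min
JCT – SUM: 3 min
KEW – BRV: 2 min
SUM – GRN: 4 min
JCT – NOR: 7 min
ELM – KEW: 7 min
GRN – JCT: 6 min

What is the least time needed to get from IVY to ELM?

13 min

Enumerating some paths:
IVY → GRN → BRV → ELM: 3+1+9 = 13
IVY → GRN → BRV → JCT → ELM: 3+1+2+9 = 15
IVY → GRN → KEW → ELM: 3+7+7 = 17
The minimum is 13 min via IVY → GRN → BRV → ELM.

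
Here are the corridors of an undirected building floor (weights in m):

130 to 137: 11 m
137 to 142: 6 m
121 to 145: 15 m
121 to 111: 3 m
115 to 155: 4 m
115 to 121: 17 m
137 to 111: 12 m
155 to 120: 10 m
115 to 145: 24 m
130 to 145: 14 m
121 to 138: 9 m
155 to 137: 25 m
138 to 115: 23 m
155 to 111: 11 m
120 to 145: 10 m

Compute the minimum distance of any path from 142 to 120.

Settle nodes by increasing distance from 142:
142: 0
137: 6  (via 142)
130: 17  (via 137)
111: 18  (via 137)
121: 21  (via 111)
155: 29  (via 111)
138: 30  (via 121)
145: 31  (via 130)
115: 33  (via 155)
120: 39  (via 155)
Shortest route: 142–137–111–155–120 = 39 m.

39 m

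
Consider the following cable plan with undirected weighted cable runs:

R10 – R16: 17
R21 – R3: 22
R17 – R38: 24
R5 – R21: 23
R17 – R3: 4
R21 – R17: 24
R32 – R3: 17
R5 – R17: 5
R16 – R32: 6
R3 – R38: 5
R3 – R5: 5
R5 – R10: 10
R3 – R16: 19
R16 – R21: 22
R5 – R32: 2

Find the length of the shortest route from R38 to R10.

20

Candidate routes:
R38–R3–R32–R5–R10: 5+17+2+10 = 34
R38–R3–R5–R10: 5+5+10 = 20
R38–R3–R17–R5–R10: 5+4+5+10 = 24
The minimum is 20 via R38–R3–R5–R10.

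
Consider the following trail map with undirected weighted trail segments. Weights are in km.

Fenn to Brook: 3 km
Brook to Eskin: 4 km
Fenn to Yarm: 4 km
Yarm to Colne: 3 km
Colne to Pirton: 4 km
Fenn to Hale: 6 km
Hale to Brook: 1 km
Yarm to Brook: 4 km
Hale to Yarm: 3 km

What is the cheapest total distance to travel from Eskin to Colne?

Shortest distances from Eskin:
Eskin: 0
Brook: 4  (via Eskin)
Hale: 5  (via Brook)
Fenn: 7  (via Brook)
Yarm: 8  (via Brook)
Colne: 11  (via Yarm)
Shortest route: Eskin → Brook → Yarm → Colne = 11 km.

11 km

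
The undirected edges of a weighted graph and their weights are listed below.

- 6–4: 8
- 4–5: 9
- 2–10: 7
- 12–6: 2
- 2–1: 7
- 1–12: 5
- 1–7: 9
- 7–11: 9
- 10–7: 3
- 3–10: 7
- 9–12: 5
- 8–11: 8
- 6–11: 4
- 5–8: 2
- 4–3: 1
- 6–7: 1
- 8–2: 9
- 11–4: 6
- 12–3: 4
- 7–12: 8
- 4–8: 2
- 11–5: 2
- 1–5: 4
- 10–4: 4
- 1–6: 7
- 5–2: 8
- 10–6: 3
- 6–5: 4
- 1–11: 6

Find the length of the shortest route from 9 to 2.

17

Candidate routes:
9 → 12 → 6 → 5 → 2: 5+2+4+8 = 19
9 → 12 → 6 → 11 → 5 → 2: 5+2+4+2+8 = 21
9 → 12 → 6 → 7 → 10 → 2: 5+2+1+3+7 = 18
9 → 12 → 1 → 2: 5+5+7 = 17
Cheapest is 9 → 12 → 1 → 2 at 17.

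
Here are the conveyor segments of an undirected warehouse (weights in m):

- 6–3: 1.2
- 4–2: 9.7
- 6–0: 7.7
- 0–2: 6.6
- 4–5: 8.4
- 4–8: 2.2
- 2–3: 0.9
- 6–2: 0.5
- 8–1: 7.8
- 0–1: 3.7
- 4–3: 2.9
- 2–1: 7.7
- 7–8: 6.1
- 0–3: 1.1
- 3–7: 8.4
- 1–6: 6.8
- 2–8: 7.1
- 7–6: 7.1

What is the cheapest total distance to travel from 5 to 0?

Shortest distances from 5:
5: 0
4: 8.4  (via 5)
8: 10.6  (via 4)
3: 11.3  (via 4)
2: 12.2  (via 3)
0: 12.4  (via 3)
Shortest route: 5–4–3–0 = 12.4 m.

12.4 m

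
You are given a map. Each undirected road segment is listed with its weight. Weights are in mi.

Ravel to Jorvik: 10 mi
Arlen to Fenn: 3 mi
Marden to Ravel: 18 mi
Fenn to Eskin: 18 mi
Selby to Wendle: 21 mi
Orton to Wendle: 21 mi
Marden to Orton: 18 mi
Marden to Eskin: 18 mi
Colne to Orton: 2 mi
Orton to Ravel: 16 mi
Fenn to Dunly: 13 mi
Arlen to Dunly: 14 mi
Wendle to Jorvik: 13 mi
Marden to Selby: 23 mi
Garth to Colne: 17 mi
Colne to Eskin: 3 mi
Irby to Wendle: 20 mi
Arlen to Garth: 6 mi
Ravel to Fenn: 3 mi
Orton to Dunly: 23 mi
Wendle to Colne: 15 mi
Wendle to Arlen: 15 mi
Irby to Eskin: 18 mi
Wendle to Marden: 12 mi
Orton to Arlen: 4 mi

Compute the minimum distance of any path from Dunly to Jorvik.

Running Dijkstra from Dunly:
Dunly: 0
Fenn: 13  (via Dunly)
Arlen: 14  (via Dunly)
Ravel: 16  (via Fenn)
Orton: 18  (via Arlen)
Garth: 20  (via Arlen)
Colne: 20  (via Orton)
Eskin: 23  (via Colne)
Jorvik: 26  (via Ravel)
Shortest route: Dunly → Fenn → Ravel → Jorvik = 26 mi.

26 mi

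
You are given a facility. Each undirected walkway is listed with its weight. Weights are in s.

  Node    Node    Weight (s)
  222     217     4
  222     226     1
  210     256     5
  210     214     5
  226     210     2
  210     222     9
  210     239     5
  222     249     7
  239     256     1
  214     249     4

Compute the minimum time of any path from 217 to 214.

12 s

Shortest distances from 217:
217: 0
222: 4  (via 217)
226: 5  (via 222)
210: 7  (via 226)
249: 11  (via 222)
239: 12  (via 210)
256: 12  (via 210)
214: 12  (via 210)
Shortest route: 217–222–226–210–214 = 12 s.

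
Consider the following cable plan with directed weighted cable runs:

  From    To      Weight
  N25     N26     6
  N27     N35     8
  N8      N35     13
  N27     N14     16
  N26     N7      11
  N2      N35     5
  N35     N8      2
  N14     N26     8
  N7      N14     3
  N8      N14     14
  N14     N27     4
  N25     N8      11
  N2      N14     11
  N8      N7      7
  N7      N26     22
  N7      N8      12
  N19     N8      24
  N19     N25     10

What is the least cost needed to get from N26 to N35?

26

Candidate routes:
N26–N7–N8–N35: 11+12+13 = 36
N26–N7–N14–N27–N35: 11+3+4+8 = 26
Cheapest is N26–N7–N14–N27–N35 at 26.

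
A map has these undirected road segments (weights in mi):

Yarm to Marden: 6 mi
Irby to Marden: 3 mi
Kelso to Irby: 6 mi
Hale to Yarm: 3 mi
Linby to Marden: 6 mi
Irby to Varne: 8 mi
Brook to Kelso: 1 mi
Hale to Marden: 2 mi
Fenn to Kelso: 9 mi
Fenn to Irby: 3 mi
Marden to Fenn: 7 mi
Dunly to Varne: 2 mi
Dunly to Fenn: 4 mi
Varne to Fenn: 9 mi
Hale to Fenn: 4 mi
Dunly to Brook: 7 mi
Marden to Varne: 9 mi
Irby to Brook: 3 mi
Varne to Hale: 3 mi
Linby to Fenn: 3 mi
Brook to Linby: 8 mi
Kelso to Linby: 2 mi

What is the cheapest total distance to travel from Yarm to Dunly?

8 mi

Candidate routes:
Yarm–Hale–Varne–Dunly: 3+3+2 = 8
Yarm–Hale–Fenn–Dunly: 3+4+4 = 11
Cheapest is Yarm–Hale–Varne–Dunly at 8 mi.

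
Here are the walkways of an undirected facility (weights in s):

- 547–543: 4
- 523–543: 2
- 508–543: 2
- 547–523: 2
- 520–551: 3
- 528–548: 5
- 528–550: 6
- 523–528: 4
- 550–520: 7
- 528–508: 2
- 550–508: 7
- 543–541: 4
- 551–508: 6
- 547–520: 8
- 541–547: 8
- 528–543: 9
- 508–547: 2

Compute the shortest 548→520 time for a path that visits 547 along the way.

17 s

Shortest 548→547: 548 → 528 → 508 → 547 = 9
Best 547 to 520: 547 → 520 costing 8
Total via 547: 9 + 8 = 17 s.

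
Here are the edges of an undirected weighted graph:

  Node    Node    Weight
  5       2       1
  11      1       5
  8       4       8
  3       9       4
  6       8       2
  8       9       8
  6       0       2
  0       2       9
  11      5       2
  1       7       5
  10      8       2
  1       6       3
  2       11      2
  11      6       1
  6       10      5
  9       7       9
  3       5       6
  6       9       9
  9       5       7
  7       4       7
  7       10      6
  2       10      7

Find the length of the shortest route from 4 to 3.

19

Compare a few routes:
4 - 8 - 6 - 11 - 5 - 3: 8+2+1+2+6 = 19
4 - 7 - 9 - 3: 7+9+4 = 20
Cheapest is 4 - 8 - 6 - 11 - 5 - 3 at 19.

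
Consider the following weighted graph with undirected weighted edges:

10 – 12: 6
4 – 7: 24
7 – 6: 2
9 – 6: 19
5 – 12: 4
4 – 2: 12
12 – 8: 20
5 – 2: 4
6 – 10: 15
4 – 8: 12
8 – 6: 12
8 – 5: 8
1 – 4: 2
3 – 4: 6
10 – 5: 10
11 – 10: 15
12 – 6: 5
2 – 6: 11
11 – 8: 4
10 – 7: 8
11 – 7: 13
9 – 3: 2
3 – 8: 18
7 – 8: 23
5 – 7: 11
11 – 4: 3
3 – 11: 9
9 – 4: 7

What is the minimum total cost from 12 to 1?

Shortest distances from 12:
12: 0
5: 4  (via 12)
6: 5  (via 12)
10: 6  (via 12)
7: 7  (via 6)
2: 8  (via 5)
8: 12  (via 5)
11: 16  (via 8)
4: 19  (via 11)
1: 21  (via 4)
Shortest route: 12–5–8–11–4–1 = 21.

21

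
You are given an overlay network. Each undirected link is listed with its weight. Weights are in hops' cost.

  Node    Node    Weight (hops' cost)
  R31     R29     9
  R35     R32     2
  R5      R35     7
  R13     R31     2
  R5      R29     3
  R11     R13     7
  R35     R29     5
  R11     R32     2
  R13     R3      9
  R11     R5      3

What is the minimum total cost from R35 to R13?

Settle nodes by increasing distance from R35:
R35: 0
R32: 2  (via R35)
R11: 4  (via R32)
R29: 5  (via R35)
R5: 7  (via R35)
R13: 11  (via R11)
Shortest route: R35–R32–R11–R13 = 11 hops' cost.

11 hops' cost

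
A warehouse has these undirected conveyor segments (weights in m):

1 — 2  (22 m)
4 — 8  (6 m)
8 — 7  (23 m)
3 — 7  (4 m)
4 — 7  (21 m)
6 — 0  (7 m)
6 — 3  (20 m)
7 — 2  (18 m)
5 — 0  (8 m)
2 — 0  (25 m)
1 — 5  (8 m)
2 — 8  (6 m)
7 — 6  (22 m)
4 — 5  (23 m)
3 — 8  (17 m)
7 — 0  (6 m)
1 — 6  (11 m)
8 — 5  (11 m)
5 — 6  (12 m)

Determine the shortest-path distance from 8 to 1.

19 m

Enumerating some paths:
8 → 5 → 0 → 6 → 1: 11+8+7+11 = 37
8 → 5 → 6 → 1: 11+12+11 = 34
8 → 5 → 1: 11+8 = 19
8 → 2 → 1: 6+22 = 28
The minimum is 19 m via 8 → 5 → 1.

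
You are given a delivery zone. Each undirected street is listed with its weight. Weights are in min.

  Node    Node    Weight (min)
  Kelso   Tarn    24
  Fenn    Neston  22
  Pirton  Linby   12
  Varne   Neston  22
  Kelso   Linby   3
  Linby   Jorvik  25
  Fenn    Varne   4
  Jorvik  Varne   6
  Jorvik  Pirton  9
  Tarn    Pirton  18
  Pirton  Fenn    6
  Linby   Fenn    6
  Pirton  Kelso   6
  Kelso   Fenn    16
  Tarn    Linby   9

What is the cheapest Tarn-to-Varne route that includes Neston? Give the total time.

59 min

Shortest Tarn→Neston: Tarn → Linby → Fenn → Neston = 37
Best Neston to Varne: Neston → Varne costing 22
Total via Neston: 37 + 22 = 59 min.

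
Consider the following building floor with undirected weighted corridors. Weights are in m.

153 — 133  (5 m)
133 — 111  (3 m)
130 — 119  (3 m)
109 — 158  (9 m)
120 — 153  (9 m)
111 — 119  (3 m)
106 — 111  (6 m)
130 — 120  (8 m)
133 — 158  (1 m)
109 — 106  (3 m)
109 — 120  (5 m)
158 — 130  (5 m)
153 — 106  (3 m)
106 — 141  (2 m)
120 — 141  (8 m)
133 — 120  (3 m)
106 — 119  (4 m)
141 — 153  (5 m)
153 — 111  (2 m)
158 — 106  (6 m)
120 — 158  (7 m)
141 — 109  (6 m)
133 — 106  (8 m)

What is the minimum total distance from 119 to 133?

Shortest distances from 119:
119: 0
111: 3  (via 119)
130: 3  (via 119)
106: 4  (via 119)
153: 5  (via 111)
141: 6  (via 106)
133: 6  (via 111)
Shortest route: 119 → 111 → 133 = 6 m.

6 m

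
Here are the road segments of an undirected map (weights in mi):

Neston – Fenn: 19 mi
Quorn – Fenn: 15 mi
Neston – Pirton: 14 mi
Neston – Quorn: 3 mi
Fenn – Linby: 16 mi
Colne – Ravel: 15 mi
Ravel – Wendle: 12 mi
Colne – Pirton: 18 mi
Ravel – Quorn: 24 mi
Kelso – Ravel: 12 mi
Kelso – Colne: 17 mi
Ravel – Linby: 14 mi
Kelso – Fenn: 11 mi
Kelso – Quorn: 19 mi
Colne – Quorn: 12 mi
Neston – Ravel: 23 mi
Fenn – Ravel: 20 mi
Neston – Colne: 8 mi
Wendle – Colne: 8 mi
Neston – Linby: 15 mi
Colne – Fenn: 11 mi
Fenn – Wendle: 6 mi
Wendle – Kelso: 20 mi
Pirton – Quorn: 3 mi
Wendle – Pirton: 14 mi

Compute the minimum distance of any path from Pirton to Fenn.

18 mi

Shortest distances from Pirton:
Pirton: 0
Quorn: 3  (via Pirton)
Neston: 6  (via Quorn)
Wendle: 14  (via Pirton)
Colne: 14  (via Neston)
Fenn: 18  (via Quorn)
Shortest route: Pirton → Quorn → Fenn = 18 mi.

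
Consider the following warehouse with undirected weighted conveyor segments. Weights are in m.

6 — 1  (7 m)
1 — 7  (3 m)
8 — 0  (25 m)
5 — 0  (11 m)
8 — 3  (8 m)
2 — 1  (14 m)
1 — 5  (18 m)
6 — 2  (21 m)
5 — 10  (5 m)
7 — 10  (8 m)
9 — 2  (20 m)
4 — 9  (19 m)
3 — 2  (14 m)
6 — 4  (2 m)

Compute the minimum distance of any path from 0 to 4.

36 m

Compare a few routes:
0 → 5 → 1 → 2 → 6 → 4: 11+18+14+21+2 = 66
0 → 5 → 10 → 7 → 1 → 6 → 4: 11+5+8+3+7+2 = 36
0 → 5 → 10 → 7 → 1 → 2 → 6 → 4: 11+5+8+3+14+21+2 = 64
0 → 5 → 1 → 6 → 4: 11+18+7+2 = 38
Cheapest is 0 → 5 → 10 → 7 → 1 → 6 → 4 at 36 m.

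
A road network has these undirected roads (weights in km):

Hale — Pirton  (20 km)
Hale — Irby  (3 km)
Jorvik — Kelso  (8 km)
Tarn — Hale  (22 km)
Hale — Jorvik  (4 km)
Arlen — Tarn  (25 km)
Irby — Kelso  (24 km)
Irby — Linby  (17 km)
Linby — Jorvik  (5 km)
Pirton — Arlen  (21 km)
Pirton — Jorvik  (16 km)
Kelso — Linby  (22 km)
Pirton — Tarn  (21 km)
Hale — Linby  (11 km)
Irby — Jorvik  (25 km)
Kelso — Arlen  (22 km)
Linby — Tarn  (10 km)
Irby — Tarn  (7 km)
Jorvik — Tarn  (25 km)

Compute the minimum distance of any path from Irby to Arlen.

Running Dijkstra from Irby:
Irby: 0
Hale: 3  (via Irby)
Jorvik: 7  (via Hale)
Tarn: 7  (via Irby)
Linby: 12  (via Jorvik)
Kelso: 15  (via Jorvik)
Pirton: 23  (via Hale)
Arlen: 32  (via Tarn)
Shortest route: Irby–Tarn–Arlen = 32 km.

32 km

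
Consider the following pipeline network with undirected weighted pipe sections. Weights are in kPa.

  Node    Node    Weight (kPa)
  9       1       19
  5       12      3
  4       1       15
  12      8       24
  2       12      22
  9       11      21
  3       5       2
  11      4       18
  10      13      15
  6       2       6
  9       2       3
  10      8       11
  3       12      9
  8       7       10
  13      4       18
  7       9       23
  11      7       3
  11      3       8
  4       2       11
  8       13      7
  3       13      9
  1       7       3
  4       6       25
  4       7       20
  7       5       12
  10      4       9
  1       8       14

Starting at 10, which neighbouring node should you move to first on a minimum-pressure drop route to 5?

Compare a few routes:
10–8–7–5: 11+10+12 = 33
10–8–13–3–5: 11+7+9+2 = 29
10–13–3–5: 15+9+2 = 26
Cheapest is 10–13–3–5 at 26 kPa.
So from 10 the first move is to 13.

13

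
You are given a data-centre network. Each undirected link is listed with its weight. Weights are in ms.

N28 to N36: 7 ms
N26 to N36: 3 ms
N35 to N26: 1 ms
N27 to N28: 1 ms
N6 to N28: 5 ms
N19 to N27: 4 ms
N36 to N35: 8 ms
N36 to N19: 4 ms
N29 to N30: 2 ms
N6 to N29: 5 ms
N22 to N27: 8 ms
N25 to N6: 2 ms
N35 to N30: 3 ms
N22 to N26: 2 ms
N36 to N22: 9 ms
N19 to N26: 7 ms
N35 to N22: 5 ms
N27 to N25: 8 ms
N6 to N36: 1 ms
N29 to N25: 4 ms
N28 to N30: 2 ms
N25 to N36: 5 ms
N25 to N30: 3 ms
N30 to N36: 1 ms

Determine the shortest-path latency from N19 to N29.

7 ms

Compare a few routes:
N19 - N27 - N28 - N30 - N29: 4+1+2+2 = 9
N19 - N36 - N30 - N29: 4+1+2 = 7
N19 - N36 - N6 - N29: 4+1+5 = 10
The minimum is 7 ms via N19 - N36 - N30 - N29.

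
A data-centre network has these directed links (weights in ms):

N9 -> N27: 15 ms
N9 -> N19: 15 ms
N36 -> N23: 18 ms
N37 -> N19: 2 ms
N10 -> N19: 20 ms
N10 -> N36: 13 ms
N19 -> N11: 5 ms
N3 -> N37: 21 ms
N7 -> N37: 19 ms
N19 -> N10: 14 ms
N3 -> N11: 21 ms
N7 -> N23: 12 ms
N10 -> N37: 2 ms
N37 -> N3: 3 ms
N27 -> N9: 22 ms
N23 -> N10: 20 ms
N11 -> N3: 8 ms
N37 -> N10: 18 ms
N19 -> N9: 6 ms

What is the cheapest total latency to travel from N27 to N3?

50 ms

Settle nodes by increasing distance from N27:
N27: 0
N9: 22  (via N27)
N19: 37  (via N9)
N11: 42  (via N19)
N3: 50  (via N11)
Shortest route: N27 → N9 → N19 → N11 → N3 = 50 ms.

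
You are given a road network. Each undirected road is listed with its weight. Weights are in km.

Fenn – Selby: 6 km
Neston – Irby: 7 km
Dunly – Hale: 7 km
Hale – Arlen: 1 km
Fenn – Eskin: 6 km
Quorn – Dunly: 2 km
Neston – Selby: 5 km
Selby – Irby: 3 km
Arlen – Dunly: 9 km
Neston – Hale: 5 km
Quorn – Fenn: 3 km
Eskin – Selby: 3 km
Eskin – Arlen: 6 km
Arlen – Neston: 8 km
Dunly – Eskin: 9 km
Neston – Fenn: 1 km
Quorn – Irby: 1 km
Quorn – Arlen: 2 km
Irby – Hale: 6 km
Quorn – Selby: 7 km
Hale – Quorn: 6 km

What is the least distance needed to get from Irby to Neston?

Running Dijkstra from Irby:
Irby: 0
Quorn: 1  (via Irby)
Arlen: 3  (via Quorn)
Selby: 3  (via Irby)
Dunly: 3  (via Quorn)
Hale: 4  (via Arlen)
Fenn: 4  (via Quorn)
Neston: 5  (via Fenn)
Shortest route: Irby–Quorn–Fenn–Neston = 5 km.

5 km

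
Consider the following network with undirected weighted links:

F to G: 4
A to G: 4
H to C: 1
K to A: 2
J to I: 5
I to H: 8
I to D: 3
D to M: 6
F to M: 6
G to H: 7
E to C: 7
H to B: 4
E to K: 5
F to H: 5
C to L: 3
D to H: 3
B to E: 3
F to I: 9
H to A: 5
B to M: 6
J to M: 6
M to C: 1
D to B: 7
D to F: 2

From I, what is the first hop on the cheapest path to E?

D

Candidate routes:
I - D - H - C - E: 3+3+1+7 = 14
I - D - B - E: 3+7+3 = 13
The minimum is 13 via I - D - B - E.
So from I the first move is to D.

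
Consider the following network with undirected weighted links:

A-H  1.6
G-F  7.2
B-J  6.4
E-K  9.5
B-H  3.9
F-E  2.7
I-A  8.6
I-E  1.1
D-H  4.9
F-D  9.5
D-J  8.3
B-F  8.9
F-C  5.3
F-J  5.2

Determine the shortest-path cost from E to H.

Enumerating some paths:
E → F → B → H: 2.7+8.9+3.9 = 15.5
E → I → A → H: 1.1+8.6+1.6 = 11.3
The minimum is 11.3 via E → I → A → H.

11.3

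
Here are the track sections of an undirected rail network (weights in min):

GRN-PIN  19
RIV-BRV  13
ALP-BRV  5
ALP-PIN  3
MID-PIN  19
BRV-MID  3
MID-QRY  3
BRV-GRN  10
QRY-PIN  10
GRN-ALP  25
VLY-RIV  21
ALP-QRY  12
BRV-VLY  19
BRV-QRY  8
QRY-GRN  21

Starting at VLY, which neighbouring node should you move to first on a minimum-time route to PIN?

BRV

Compare a few routes:
VLY - BRV - MID - QRY - PIN: 19+3+3+10 = 35
VLY - BRV - QRY - PIN: 19+8+10 = 37
VLY - BRV - ALP - PIN: 19+5+3 = 27
The minimum is 27 min via VLY - BRV - ALP - PIN.
So from VLY the first move is to BRV.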